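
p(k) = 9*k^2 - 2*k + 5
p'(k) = 18*k - 2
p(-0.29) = 6.34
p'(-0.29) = -7.22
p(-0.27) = 6.20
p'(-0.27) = -6.86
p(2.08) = 39.78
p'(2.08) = 35.44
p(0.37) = 5.49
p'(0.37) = 4.66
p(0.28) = 5.15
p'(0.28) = 3.04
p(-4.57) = 202.10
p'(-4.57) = -84.26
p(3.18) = 89.65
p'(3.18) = 55.24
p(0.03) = 4.95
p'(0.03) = -1.46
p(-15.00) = 2060.00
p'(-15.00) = -272.00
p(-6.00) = 341.00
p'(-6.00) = -110.00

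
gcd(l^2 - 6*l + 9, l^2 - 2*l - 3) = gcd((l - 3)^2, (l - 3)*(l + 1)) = l - 3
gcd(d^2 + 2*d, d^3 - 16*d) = d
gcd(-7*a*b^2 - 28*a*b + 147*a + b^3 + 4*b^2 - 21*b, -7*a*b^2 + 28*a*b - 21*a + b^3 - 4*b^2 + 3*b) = 7*a*b - 21*a - b^2 + 3*b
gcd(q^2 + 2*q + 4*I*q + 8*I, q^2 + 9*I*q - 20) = q + 4*I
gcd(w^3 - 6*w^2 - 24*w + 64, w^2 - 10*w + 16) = w^2 - 10*w + 16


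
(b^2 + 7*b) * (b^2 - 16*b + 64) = b^4 - 9*b^3 - 48*b^2 + 448*b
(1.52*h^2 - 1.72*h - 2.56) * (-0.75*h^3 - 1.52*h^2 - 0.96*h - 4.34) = -1.14*h^5 - 1.0204*h^4 + 3.0752*h^3 - 1.0544*h^2 + 9.9224*h + 11.1104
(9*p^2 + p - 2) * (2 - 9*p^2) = -81*p^4 - 9*p^3 + 36*p^2 + 2*p - 4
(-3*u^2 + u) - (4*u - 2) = -3*u^2 - 3*u + 2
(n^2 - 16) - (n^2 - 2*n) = 2*n - 16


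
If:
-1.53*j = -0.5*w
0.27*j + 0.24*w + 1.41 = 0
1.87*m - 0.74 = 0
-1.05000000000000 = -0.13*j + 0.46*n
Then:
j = -1.40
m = 0.40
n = -2.68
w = -4.30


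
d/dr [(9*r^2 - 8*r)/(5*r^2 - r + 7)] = (31*r^2 + 126*r - 56)/(25*r^4 - 10*r^3 + 71*r^2 - 14*r + 49)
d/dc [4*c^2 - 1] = 8*c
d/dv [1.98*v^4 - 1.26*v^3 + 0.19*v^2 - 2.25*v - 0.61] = 7.92*v^3 - 3.78*v^2 + 0.38*v - 2.25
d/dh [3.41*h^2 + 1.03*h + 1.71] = 6.82*h + 1.03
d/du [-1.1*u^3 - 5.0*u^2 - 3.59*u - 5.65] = -3.3*u^2 - 10.0*u - 3.59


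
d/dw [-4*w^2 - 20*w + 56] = -8*w - 20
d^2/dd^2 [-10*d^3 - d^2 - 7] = -60*d - 2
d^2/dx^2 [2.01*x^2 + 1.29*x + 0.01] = 4.02000000000000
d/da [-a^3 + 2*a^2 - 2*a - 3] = -3*a^2 + 4*a - 2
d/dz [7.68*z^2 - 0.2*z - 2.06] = 15.36*z - 0.2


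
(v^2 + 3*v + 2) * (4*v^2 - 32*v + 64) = 4*v^4 - 20*v^3 - 24*v^2 + 128*v + 128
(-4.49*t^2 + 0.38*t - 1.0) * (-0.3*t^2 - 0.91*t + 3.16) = 1.347*t^4 + 3.9719*t^3 - 14.2342*t^2 + 2.1108*t - 3.16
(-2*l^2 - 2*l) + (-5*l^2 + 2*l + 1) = 1 - 7*l^2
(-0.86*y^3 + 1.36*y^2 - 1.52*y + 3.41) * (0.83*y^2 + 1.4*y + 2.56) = -0.7138*y^5 - 0.0751999999999999*y^4 - 1.5592*y^3 + 4.1839*y^2 + 0.8828*y + 8.7296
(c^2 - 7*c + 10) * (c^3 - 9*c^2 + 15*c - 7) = c^5 - 16*c^4 + 88*c^3 - 202*c^2 + 199*c - 70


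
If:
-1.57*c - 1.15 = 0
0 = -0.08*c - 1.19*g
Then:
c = -0.73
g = 0.05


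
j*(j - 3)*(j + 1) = j^3 - 2*j^2 - 3*j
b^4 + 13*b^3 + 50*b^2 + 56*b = b*(b + 2)*(b + 4)*(b + 7)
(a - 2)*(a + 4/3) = a^2 - 2*a/3 - 8/3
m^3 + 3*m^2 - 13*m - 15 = (m - 3)*(m + 1)*(m + 5)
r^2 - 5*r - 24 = (r - 8)*(r + 3)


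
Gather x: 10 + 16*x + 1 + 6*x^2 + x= 6*x^2 + 17*x + 11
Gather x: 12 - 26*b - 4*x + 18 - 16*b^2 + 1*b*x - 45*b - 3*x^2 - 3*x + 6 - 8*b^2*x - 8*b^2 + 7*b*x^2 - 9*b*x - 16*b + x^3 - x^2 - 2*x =-24*b^2 - 87*b + x^3 + x^2*(7*b - 4) + x*(-8*b^2 - 8*b - 9) + 36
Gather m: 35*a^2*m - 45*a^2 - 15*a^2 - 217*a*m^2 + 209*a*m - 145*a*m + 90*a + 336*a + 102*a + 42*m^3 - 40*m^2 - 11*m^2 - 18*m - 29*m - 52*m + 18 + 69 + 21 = -60*a^2 + 528*a + 42*m^3 + m^2*(-217*a - 51) + m*(35*a^2 + 64*a - 99) + 108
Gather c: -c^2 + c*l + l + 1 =-c^2 + c*l + l + 1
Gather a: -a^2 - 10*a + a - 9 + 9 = -a^2 - 9*a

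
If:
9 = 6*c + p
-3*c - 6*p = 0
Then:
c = 18/11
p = -9/11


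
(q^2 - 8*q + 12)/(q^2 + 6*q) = (q^2 - 8*q + 12)/(q*(q + 6))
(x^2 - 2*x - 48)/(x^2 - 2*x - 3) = (-x^2 + 2*x + 48)/(-x^2 + 2*x + 3)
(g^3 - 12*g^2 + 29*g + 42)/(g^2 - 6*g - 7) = g - 6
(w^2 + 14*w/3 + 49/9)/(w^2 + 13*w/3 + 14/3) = (w + 7/3)/(w + 2)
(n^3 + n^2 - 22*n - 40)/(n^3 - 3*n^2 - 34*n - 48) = (n^2 - n - 20)/(n^2 - 5*n - 24)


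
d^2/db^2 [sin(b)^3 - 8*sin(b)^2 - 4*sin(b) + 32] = -9*sin(b)^3 + 32*sin(b)^2 + 10*sin(b) - 16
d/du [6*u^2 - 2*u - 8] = 12*u - 2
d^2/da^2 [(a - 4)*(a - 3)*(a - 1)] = 6*a - 16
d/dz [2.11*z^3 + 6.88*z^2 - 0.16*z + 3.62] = 6.33*z^2 + 13.76*z - 0.16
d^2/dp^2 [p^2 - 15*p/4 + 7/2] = 2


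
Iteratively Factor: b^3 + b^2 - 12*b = (b + 4)*(b^2 - 3*b) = b*(b + 4)*(b - 3)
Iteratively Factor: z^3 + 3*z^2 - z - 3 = (z + 1)*(z^2 + 2*z - 3) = (z + 1)*(z + 3)*(z - 1)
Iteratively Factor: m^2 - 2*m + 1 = (m - 1)*(m - 1)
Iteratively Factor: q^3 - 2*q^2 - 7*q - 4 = (q - 4)*(q^2 + 2*q + 1) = (q - 4)*(q + 1)*(q + 1)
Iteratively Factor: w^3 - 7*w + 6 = (w - 2)*(w^2 + 2*w - 3) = (w - 2)*(w - 1)*(w + 3)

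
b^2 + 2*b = b*(b + 2)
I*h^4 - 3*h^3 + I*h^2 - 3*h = h*(h + I)*(h + 3*I)*(I*h + 1)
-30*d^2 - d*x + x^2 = (-6*d + x)*(5*d + x)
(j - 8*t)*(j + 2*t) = j^2 - 6*j*t - 16*t^2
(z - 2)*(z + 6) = z^2 + 4*z - 12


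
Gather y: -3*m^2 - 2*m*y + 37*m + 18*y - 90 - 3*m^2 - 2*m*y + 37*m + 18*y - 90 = -6*m^2 + 74*m + y*(36 - 4*m) - 180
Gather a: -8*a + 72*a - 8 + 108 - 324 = 64*a - 224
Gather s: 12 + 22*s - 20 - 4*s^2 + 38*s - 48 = -4*s^2 + 60*s - 56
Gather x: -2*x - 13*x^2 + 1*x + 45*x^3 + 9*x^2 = 45*x^3 - 4*x^2 - x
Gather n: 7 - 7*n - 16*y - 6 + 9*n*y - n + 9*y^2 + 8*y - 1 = n*(9*y - 8) + 9*y^2 - 8*y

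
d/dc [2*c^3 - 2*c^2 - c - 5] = 6*c^2 - 4*c - 1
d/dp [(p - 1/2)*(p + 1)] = 2*p + 1/2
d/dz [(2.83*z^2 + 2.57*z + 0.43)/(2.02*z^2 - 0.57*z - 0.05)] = (-6.8045*z^2 - 2.0202*z + 0.1166)/(4.0804*z^4 - 2.3028*z^3 + 0.1229*z^2 + 0.057*z + 0.0025)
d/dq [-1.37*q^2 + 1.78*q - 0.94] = 1.78 - 2.74*q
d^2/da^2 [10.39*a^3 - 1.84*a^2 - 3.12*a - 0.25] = 62.34*a - 3.68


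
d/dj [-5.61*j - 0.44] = -5.61000000000000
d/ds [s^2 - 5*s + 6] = 2*s - 5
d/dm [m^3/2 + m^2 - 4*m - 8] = 3*m^2/2 + 2*m - 4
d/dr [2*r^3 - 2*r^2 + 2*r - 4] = 6*r^2 - 4*r + 2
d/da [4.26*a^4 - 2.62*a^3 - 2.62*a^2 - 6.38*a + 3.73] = 17.04*a^3 - 7.86*a^2 - 5.24*a - 6.38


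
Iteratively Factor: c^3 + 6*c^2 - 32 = (c - 2)*(c^2 + 8*c + 16) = (c - 2)*(c + 4)*(c + 4)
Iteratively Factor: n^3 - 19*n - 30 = (n - 5)*(n^2 + 5*n + 6) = (n - 5)*(n + 3)*(n + 2)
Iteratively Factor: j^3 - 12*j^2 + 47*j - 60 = (j - 3)*(j^2 - 9*j + 20) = (j - 5)*(j - 3)*(j - 4)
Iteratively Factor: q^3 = (q)*(q^2) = q^2*(q)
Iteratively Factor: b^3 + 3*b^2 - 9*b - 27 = (b + 3)*(b^2 - 9) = (b + 3)^2*(b - 3)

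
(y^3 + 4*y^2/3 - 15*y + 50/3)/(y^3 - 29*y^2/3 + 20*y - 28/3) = (3*y^2 + 10*y - 25)/(3*y^2 - 23*y + 14)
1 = 1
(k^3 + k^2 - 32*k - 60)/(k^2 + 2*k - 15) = (k^2 - 4*k - 12)/(k - 3)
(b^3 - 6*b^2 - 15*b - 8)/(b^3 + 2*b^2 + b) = (b - 8)/b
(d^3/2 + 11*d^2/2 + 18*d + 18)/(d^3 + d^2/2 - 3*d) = (d^2 + 9*d + 18)/(d*(2*d - 3))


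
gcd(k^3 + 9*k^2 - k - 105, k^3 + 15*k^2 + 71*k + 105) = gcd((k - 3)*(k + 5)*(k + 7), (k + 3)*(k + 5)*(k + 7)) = k^2 + 12*k + 35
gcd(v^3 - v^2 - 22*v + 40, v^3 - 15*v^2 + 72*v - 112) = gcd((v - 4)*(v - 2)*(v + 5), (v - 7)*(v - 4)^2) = v - 4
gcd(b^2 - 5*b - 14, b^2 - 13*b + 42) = b - 7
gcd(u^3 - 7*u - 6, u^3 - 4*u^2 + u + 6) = u^2 - 2*u - 3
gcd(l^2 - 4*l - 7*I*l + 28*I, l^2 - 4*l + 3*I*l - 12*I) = l - 4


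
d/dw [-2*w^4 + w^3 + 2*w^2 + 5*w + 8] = -8*w^3 + 3*w^2 + 4*w + 5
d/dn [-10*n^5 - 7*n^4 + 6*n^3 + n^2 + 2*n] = -50*n^4 - 28*n^3 + 18*n^2 + 2*n + 2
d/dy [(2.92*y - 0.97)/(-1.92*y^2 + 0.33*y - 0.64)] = (5.6064*y^2 - 3.7248*y - 1.5487)/(3.6864*y^4 - 1.2672*y^3 + 2.5665*y^2 - 0.4224*y + 0.4096)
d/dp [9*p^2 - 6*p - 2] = 18*p - 6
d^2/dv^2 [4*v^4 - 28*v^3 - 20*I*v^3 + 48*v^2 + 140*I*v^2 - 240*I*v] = 48*v^2 + v*(-168 - 120*I) + 96 + 280*I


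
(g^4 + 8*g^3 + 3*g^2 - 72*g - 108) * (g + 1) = g^5 + 9*g^4 + 11*g^3 - 69*g^2 - 180*g - 108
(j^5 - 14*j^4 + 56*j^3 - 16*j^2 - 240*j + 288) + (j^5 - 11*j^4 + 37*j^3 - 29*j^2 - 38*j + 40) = 2*j^5 - 25*j^4 + 93*j^3 - 45*j^2 - 278*j + 328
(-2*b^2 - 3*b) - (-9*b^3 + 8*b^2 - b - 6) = 9*b^3 - 10*b^2 - 2*b + 6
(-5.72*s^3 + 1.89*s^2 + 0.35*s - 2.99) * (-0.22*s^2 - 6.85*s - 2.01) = 1.2584*s^5 + 38.7662*s^4 - 1.5263*s^3 - 5.5386*s^2 + 19.778*s + 6.0099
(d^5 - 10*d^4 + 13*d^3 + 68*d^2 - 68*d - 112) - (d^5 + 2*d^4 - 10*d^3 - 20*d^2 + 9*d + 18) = -12*d^4 + 23*d^3 + 88*d^2 - 77*d - 130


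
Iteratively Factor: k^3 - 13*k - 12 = (k - 4)*(k^2 + 4*k + 3) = (k - 4)*(k + 3)*(k + 1)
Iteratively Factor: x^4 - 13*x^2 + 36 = (x - 2)*(x^3 + 2*x^2 - 9*x - 18) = (x - 2)*(x + 3)*(x^2 - x - 6) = (x - 3)*(x - 2)*(x + 3)*(x + 2)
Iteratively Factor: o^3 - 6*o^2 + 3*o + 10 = (o - 2)*(o^2 - 4*o - 5) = (o - 2)*(o + 1)*(o - 5)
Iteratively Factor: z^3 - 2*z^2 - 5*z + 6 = (z + 2)*(z^2 - 4*z + 3) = (z - 3)*(z + 2)*(z - 1)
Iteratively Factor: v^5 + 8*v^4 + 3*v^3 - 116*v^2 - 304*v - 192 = (v + 4)*(v^4 + 4*v^3 - 13*v^2 - 64*v - 48) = (v - 4)*(v + 4)*(v^3 + 8*v^2 + 19*v + 12) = (v - 4)*(v + 1)*(v + 4)*(v^2 + 7*v + 12) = (v - 4)*(v + 1)*(v + 3)*(v + 4)*(v + 4)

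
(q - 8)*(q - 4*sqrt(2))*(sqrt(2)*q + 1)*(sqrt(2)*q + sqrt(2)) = 2*q^4 - 14*q^3 - 7*sqrt(2)*q^3 - 24*q^2 + 49*sqrt(2)*q^2 + 56*q + 56*sqrt(2)*q + 64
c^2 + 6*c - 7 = (c - 1)*(c + 7)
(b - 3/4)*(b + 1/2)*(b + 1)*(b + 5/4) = b^4 + 2*b^3 + 5*b^2/16 - 37*b/32 - 15/32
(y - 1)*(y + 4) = y^2 + 3*y - 4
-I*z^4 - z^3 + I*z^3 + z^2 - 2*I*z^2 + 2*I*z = z*(z - 2*I)*(z + I)*(-I*z + I)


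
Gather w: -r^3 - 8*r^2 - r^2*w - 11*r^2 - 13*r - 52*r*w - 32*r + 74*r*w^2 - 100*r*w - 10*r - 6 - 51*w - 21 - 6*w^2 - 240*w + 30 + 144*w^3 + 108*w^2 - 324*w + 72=-r^3 - 19*r^2 - 55*r + 144*w^3 + w^2*(74*r + 102) + w*(-r^2 - 152*r - 615) + 75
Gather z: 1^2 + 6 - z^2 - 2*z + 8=-z^2 - 2*z + 15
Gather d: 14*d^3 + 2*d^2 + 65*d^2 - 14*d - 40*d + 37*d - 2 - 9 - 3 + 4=14*d^3 + 67*d^2 - 17*d - 10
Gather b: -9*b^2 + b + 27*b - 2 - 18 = -9*b^2 + 28*b - 20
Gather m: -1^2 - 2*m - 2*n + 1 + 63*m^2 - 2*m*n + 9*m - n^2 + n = 63*m^2 + m*(7 - 2*n) - n^2 - n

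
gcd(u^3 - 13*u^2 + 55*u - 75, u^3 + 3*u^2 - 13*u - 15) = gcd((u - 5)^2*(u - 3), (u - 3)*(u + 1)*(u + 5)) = u - 3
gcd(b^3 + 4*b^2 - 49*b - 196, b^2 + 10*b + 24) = b + 4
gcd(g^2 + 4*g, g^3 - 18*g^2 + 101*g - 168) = 1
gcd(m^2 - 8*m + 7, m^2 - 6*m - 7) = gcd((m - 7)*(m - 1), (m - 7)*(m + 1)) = m - 7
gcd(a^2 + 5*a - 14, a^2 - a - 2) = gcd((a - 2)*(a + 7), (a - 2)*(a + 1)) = a - 2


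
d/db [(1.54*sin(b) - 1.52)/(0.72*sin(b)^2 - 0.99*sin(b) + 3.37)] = (-1.1088*sin(b)^2 + 2.1888*sin(b) + 3.685)*cos(b)/(0.5184*sin(b)^4 - 1.4256*sin(b)^3 + 5.8329*sin(b)^2 - 6.6726*sin(b) + 11.3569)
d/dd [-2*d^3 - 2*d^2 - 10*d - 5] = -6*d^2 - 4*d - 10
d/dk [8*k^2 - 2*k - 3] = 16*k - 2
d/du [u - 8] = 1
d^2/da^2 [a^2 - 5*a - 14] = 2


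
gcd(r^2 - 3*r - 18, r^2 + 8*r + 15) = r + 3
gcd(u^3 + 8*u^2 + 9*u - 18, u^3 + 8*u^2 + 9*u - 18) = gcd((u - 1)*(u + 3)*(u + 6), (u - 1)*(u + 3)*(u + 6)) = u^3 + 8*u^2 + 9*u - 18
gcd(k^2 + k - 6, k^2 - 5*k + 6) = k - 2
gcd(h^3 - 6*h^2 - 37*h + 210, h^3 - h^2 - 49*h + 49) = h - 7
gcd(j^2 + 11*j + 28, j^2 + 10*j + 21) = j + 7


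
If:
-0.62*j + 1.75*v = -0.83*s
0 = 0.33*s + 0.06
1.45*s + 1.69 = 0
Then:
No Solution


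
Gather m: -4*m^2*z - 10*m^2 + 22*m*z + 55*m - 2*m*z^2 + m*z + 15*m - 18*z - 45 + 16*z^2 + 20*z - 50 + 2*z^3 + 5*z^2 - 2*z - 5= m^2*(-4*z - 10) + m*(-2*z^2 + 23*z + 70) + 2*z^3 + 21*z^2 - 100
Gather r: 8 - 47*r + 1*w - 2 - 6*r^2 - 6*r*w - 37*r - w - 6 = -6*r^2 + r*(-6*w - 84)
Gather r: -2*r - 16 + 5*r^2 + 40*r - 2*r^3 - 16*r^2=-2*r^3 - 11*r^2 + 38*r - 16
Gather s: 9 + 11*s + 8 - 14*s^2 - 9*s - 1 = -14*s^2 + 2*s + 16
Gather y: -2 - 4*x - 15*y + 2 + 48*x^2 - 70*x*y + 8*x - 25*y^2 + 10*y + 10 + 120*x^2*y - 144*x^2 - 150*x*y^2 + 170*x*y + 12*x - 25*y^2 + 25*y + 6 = -96*x^2 + 16*x + y^2*(-150*x - 50) + y*(120*x^2 + 100*x + 20) + 16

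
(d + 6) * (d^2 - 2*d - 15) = d^3 + 4*d^2 - 27*d - 90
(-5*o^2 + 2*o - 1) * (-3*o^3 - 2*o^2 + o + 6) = 15*o^5 + 4*o^4 - 6*o^3 - 26*o^2 + 11*o - 6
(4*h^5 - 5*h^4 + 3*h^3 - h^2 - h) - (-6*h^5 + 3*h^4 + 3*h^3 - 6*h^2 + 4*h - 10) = 10*h^5 - 8*h^4 + 5*h^2 - 5*h + 10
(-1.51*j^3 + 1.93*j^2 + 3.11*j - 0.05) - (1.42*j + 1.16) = -1.51*j^3 + 1.93*j^2 + 1.69*j - 1.21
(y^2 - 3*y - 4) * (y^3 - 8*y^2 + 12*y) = y^5 - 11*y^4 + 32*y^3 - 4*y^2 - 48*y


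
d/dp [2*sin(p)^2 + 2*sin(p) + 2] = 2*sin(2*p) + 2*cos(p)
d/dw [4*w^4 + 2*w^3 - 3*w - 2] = 16*w^3 + 6*w^2 - 3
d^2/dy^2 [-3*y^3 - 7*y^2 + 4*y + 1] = -18*y - 14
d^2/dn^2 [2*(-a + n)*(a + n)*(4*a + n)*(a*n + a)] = 4*a*(-a^2 + 12*a*n + 4*a + 6*n^2 + 3*n)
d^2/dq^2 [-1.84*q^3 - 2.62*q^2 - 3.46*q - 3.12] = -11.04*q - 5.24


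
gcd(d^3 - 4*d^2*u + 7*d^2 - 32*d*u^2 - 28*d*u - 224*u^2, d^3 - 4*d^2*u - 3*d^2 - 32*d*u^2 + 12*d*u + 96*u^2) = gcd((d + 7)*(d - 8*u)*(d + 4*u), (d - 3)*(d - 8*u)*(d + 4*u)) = -d^2 + 4*d*u + 32*u^2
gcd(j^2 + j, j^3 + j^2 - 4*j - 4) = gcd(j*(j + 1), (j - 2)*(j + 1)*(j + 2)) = j + 1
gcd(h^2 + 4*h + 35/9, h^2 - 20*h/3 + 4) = 1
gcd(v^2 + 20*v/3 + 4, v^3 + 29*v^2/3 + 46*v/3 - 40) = v + 6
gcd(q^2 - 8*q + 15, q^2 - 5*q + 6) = q - 3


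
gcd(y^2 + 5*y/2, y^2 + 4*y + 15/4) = y + 5/2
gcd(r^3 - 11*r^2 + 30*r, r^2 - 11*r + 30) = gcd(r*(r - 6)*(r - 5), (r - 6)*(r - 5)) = r^2 - 11*r + 30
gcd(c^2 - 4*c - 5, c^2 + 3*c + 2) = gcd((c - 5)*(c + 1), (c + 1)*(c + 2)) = c + 1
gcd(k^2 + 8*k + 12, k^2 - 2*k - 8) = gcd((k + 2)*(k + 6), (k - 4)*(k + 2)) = k + 2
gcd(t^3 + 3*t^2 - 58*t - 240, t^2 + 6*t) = t + 6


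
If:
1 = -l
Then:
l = -1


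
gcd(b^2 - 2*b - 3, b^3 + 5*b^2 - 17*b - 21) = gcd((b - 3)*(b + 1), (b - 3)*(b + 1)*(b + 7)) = b^2 - 2*b - 3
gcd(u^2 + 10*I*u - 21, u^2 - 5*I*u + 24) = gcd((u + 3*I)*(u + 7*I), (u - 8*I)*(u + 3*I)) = u + 3*I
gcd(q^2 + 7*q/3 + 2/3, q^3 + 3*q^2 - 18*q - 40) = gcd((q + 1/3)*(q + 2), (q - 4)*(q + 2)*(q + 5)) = q + 2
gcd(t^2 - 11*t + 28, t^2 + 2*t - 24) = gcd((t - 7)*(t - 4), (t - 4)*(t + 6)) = t - 4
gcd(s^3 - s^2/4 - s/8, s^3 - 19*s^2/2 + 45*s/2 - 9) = s - 1/2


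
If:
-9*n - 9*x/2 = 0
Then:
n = -x/2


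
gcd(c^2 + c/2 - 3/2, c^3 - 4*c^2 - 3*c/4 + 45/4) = c + 3/2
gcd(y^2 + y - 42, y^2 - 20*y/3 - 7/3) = 1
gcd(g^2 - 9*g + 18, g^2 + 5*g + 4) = 1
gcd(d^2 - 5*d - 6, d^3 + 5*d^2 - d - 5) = d + 1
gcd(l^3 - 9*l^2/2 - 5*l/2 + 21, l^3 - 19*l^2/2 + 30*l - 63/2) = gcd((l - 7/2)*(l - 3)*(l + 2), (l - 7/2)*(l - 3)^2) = l^2 - 13*l/2 + 21/2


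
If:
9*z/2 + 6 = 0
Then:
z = -4/3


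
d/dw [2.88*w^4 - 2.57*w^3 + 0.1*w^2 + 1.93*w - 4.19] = 11.52*w^3 - 7.71*w^2 + 0.2*w + 1.93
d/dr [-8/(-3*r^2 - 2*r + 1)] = 16*(-3*r - 1)/(3*r^2 + 2*r - 1)^2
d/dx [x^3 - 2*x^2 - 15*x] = 3*x^2 - 4*x - 15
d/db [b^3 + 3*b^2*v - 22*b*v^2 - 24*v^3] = 3*b^2 + 6*b*v - 22*v^2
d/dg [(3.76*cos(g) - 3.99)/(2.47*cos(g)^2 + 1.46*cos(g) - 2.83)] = (9.2872*cos(g)^2 - 19.7106*cos(g) + 4.8154)*sin(g)/(6.1009*cos(g)^4 + 7.2124*cos(g)^3 - 11.8486*cos(g)^2 - 8.2636*cos(g) + 8.0089)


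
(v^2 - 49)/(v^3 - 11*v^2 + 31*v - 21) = (v + 7)/(v^2 - 4*v + 3)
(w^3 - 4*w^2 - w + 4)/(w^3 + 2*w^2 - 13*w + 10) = (w^2 - 3*w - 4)/(w^2 + 3*w - 10)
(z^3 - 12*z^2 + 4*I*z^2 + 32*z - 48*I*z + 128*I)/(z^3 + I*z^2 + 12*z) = (z^2 - 12*z + 32)/(z*(z - 3*I))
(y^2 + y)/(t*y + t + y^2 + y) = y/(t + y)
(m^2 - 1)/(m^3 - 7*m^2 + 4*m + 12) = (m - 1)/(m^2 - 8*m + 12)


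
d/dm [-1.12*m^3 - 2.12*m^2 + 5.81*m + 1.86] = -3.36*m^2 - 4.24*m + 5.81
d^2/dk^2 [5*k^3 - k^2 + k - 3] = 30*k - 2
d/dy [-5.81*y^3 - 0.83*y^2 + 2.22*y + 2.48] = -17.43*y^2 - 1.66*y + 2.22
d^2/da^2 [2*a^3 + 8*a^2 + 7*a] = 12*a + 16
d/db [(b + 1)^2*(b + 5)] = (b + 1)*(3*b + 11)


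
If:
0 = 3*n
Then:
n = 0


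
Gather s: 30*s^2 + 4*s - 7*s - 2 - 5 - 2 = 30*s^2 - 3*s - 9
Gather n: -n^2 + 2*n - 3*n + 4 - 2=-n^2 - n + 2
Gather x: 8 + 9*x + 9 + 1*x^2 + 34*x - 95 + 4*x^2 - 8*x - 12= 5*x^2 + 35*x - 90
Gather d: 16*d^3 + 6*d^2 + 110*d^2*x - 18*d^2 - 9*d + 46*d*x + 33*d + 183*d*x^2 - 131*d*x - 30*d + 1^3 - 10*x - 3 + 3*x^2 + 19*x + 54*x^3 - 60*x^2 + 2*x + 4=16*d^3 + d^2*(110*x - 12) + d*(183*x^2 - 85*x - 6) + 54*x^3 - 57*x^2 + 11*x + 2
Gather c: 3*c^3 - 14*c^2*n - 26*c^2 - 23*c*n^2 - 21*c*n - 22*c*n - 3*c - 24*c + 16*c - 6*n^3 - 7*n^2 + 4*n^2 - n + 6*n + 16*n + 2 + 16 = 3*c^3 + c^2*(-14*n - 26) + c*(-23*n^2 - 43*n - 11) - 6*n^3 - 3*n^2 + 21*n + 18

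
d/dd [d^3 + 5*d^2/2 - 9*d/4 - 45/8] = 3*d^2 + 5*d - 9/4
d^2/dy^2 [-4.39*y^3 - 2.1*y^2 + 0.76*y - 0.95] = -26.34*y - 4.2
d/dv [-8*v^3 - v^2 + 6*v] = -24*v^2 - 2*v + 6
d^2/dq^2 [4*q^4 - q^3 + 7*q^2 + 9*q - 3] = 48*q^2 - 6*q + 14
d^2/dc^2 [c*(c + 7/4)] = 2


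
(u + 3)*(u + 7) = u^2 + 10*u + 21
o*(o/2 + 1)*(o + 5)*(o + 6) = o^4/2 + 13*o^3/2 + 26*o^2 + 30*o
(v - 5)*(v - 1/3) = v^2 - 16*v/3 + 5/3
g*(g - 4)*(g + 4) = g^3 - 16*g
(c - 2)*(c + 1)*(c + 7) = c^3 + 6*c^2 - 9*c - 14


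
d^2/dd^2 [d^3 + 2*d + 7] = 6*d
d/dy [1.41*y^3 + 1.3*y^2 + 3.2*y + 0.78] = 4.23*y^2 + 2.6*y + 3.2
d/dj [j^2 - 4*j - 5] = 2*j - 4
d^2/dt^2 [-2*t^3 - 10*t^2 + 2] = -12*t - 20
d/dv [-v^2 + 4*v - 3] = 4 - 2*v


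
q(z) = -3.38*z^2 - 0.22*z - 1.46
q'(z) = -6.76*z - 0.22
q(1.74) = -12.08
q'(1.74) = -11.98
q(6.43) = -142.62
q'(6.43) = -43.69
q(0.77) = -3.63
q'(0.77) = -5.43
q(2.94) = -31.32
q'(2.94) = -20.09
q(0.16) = -1.58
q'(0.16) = -1.30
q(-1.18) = -5.91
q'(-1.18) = 7.76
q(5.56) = -107.17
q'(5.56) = -37.81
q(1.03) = -5.27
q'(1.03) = -7.18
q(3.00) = -32.54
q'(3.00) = -20.50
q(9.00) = -277.22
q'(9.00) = -61.06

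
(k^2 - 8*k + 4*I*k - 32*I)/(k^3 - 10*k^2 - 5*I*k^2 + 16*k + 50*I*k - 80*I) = (k + 4*I)/(k^2 - k*(2 + 5*I) + 10*I)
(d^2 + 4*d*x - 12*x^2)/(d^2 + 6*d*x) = (d - 2*x)/d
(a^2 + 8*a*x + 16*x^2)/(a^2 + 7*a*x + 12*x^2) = (a + 4*x)/(a + 3*x)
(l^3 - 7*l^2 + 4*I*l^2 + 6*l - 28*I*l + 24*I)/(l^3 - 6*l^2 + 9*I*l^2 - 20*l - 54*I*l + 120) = (l - 1)/(l + 5*I)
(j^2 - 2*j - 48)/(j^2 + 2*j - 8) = (j^2 - 2*j - 48)/(j^2 + 2*j - 8)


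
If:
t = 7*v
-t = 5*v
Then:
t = 0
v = 0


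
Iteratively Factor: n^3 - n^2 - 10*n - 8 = (n + 2)*(n^2 - 3*n - 4) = (n - 4)*(n + 2)*(n + 1)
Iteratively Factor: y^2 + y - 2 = (y + 2)*(y - 1)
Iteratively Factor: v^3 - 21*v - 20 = (v - 5)*(v^2 + 5*v + 4) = (v - 5)*(v + 4)*(v + 1)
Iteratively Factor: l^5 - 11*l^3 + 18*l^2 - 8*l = (l)*(l^4 - 11*l^2 + 18*l - 8) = l*(l - 2)*(l^3 + 2*l^2 - 7*l + 4) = l*(l - 2)*(l - 1)*(l^2 + 3*l - 4) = l*(l - 2)*(l - 1)^2*(l + 4)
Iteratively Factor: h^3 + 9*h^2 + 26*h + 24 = (h + 2)*(h^2 + 7*h + 12) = (h + 2)*(h + 3)*(h + 4)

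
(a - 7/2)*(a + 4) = a^2 + a/2 - 14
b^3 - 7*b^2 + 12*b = b*(b - 4)*(b - 3)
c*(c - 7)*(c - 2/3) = c^3 - 23*c^2/3 + 14*c/3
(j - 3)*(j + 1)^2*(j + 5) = j^4 + 4*j^3 - 10*j^2 - 28*j - 15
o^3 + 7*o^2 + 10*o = o*(o + 2)*(o + 5)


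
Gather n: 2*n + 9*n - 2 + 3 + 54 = 11*n + 55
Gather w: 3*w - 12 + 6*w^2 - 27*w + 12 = 6*w^2 - 24*w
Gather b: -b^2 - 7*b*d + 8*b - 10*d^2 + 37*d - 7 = -b^2 + b*(8 - 7*d) - 10*d^2 + 37*d - 7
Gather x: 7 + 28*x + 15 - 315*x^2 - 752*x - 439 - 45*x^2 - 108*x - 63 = -360*x^2 - 832*x - 480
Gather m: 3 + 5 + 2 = 10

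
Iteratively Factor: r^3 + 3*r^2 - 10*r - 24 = (r - 3)*(r^2 + 6*r + 8) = (r - 3)*(r + 2)*(r + 4)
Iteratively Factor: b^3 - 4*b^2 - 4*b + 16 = (b + 2)*(b^2 - 6*b + 8) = (b - 2)*(b + 2)*(b - 4)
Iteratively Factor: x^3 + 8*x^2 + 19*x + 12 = (x + 4)*(x^2 + 4*x + 3) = (x + 1)*(x + 4)*(x + 3)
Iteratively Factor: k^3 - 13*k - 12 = (k + 1)*(k^2 - k - 12) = (k - 4)*(k + 1)*(k + 3)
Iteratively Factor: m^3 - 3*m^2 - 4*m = (m - 4)*(m^2 + m) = (m - 4)*(m + 1)*(m)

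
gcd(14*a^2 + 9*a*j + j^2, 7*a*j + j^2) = 7*a + j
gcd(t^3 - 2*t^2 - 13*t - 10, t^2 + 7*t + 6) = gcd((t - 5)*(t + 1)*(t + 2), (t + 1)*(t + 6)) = t + 1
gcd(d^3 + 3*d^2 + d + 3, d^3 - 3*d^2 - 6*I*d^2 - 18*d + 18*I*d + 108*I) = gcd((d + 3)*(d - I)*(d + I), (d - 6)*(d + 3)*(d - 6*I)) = d + 3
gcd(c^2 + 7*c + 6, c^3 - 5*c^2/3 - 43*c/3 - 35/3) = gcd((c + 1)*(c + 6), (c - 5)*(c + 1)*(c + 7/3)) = c + 1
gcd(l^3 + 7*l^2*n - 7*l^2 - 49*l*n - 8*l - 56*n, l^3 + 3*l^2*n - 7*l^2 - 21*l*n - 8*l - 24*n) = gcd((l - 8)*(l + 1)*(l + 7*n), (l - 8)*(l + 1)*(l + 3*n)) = l^2 - 7*l - 8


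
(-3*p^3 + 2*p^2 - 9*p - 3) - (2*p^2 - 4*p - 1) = -3*p^3 - 5*p - 2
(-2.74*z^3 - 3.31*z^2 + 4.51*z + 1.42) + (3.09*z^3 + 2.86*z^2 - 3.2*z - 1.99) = 0.35*z^3 - 0.45*z^2 + 1.31*z - 0.57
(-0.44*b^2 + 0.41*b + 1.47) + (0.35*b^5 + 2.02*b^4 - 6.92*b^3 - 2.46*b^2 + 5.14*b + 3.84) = 0.35*b^5 + 2.02*b^4 - 6.92*b^3 - 2.9*b^2 + 5.55*b + 5.31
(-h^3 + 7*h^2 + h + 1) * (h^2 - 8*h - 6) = -h^5 + 15*h^4 - 49*h^3 - 49*h^2 - 14*h - 6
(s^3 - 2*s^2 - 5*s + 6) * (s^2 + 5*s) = s^5 + 3*s^4 - 15*s^3 - 19*s^2 + 30*s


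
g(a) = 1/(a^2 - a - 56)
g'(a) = (1 - 2*a)/(a^2 - a - 56)^2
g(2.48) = -0.02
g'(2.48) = -0.00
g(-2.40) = -0.02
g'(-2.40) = 0.00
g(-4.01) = -0.03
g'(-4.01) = 0.01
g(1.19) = -0.02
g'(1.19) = -0.00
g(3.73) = -0.02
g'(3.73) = -0.00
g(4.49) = -0.02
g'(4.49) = -0.00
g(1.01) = -0.02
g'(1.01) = -0.00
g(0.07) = -0.02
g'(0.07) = 0.00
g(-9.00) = 0.03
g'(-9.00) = 0.02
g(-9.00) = 0.03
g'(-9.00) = 0.02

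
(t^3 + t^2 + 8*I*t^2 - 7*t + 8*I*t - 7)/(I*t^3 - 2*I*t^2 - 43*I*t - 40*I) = (-I*t^2 + 8*t + 7*I)/(t^2 - 3*t - 40)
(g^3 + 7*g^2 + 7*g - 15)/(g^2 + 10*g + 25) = (g^2 + 2*g - 3)/(g + 5)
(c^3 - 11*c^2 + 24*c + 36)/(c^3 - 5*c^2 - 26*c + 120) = (c^2 - 5*c - 6)/(c^2 + c - 20)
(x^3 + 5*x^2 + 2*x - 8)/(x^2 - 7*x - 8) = (-x^3 - 5*x^2 - 2*x + 8)/(-x^2 + 7*x + 8)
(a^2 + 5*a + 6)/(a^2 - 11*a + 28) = (a^2 + 5*a + 6)/(a^2 - 11*a + 28)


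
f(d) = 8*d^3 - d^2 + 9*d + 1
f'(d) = 24*d^2 - 2*d + 9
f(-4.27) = -678.50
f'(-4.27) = 455.13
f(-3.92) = -531.54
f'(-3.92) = 385.63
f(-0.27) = -1.66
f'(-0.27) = 11.29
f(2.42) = 130.30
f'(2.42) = 144.71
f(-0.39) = -3.14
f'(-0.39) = 13.43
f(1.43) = 35.22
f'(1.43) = 55.22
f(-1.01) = -17.35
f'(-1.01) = 35.50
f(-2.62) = -173.32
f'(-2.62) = 178.99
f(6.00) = 1747.00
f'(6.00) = 861.00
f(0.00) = 1.00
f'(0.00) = 9.00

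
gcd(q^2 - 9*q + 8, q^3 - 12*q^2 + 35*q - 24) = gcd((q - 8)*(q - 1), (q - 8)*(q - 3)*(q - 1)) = q^2 - 9*q + 8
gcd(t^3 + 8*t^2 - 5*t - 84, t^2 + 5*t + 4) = t + 4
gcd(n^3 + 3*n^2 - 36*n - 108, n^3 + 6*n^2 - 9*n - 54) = n^2 + 9*n + 18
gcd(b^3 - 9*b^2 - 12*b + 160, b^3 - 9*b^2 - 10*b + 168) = b + 4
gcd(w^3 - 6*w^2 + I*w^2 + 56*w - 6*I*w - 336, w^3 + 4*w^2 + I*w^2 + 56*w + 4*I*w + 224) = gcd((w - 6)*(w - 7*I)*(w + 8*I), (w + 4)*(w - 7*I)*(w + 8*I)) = w^2 + I*w + 56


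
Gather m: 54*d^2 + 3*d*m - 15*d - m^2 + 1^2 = 54*d^2 + 3*d*m - 15*d - m^2 + 1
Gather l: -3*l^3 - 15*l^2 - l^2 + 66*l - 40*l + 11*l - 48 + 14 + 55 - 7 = -3*l^3 - 16*l^2 + 37*l + 14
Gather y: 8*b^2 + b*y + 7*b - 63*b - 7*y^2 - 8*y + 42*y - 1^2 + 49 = 8*b^2 - 56*b - 7*y^2 + y*(b + 34) + 48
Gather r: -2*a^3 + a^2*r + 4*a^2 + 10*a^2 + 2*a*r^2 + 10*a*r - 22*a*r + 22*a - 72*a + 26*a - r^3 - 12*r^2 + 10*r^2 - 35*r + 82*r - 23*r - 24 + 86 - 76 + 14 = -2*a^3 + 14*a^2 - 24*a - r^3 + r^2*(2*a - 2) + r*(a^2 - 12*a + 24)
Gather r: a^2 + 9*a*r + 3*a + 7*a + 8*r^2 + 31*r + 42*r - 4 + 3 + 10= a^2 + 10*a + 8*r^2 + r*(9*a + 73) + 9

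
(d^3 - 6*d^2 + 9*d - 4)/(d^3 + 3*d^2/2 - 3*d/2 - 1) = 2*(d^2 - 5*d + 4)/(2*d^2 + 5*d + 2)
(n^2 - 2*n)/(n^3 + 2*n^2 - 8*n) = 1/(n + 4)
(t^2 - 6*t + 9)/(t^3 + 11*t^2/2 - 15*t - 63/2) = 2*(t - 3)/(2*t^2 + 17*t + 21)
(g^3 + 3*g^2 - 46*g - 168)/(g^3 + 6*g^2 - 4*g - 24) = (g^2 - 3*g - 28)/(g^2 - 4)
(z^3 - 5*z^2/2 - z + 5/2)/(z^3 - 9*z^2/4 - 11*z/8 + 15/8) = 4*(z - 1)/(4*z - 3)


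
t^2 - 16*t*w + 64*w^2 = (t - 8*w)^2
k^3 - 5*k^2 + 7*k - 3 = (k - 3)*(k - 1)^2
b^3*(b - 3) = b^4 - 3*b^3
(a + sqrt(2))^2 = a^2 + 2*sqrt(2)*a + 2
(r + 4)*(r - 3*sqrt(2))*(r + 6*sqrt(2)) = r^3 + 4*r^2 + 3*sqrt(2)*r^2 - 36*r + 12*sqrt(2)*r - 144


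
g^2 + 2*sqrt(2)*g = g*(g + 2*sqrt(2))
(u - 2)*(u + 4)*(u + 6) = u^3 + 8*u^2 + 4*u - 48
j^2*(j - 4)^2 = j^4 - 8*j^3 + 16*j^2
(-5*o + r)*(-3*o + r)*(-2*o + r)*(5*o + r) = -150*o^4 + 125*o^3*r - 19*o^2*r^2 - 5*o*r^3 + r^4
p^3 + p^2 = p^2*(p + 1)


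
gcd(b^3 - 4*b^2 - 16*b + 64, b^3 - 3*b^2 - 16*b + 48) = b^2 - 16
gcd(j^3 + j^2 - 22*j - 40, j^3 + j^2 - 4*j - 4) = j + 2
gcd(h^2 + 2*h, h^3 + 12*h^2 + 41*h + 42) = h + 2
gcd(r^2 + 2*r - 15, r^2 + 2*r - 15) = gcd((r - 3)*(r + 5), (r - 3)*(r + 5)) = r^2 + 2*r - 15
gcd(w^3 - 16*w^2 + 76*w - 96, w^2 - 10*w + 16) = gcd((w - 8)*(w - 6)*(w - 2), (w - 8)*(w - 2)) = w^2 - 10*w + 16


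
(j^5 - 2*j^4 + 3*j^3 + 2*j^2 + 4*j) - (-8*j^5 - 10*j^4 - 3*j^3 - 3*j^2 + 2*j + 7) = 9*j^5 + 8*j^4 + 6*j^3 + 5*j^2 + 2*j - 7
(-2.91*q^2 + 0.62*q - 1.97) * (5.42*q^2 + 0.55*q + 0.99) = -15.7722*q^4 + 1.7599*q^3 - 13.2173*q^2 - 0.4697*q - 1.9503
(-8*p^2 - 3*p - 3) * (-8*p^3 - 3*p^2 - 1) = 64*p^5 + 48*p^4 + 33*p^3 + 17*p^2 + 3*p + 3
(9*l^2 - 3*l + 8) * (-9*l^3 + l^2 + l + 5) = -81*l^5 + 36*l^4 - 66*l^3 + 50*l^2 - 7*l + 40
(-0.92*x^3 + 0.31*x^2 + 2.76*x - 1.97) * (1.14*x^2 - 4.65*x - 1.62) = -1.0488*x^5 + 4.6314*x^4 + 3.1953*x^3 - 15.582*x^2 + 4.6893*x + 3.1914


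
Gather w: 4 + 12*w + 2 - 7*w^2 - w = -7*w^2 + 11*w + 6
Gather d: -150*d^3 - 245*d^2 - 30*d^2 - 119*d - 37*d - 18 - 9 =-150*d^3 - 275*d^2 - 156*d - 27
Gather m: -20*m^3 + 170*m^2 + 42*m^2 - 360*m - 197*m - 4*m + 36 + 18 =-20*m^3 + 212*m^2 - 561*m + 54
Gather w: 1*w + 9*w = 10*w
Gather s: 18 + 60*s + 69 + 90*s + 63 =150*s + 150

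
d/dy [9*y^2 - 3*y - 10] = 18*y - 3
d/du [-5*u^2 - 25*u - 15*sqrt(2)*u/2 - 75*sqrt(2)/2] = -10*u - 25 - 15*sqrt(2)/2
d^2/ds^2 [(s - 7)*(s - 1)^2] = 6*s - 18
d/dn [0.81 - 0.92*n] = -0.920000000000000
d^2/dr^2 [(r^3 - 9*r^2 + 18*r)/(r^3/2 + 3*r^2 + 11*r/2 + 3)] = 4*(-15*r^6 + 21*r^5 + 585*r^4 + 1507*r^3 + 522*r^2 - 1836*r - 1512)/(r^9 + 18*r^8 + 141*r^7 + 630*r^6 + 1767*r^5 + 3222*r^4 + 3815*r^3 + 2826*r^2 + 1188*r + 216)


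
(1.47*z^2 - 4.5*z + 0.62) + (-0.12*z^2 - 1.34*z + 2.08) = 1.35*z^2 - 5.84*z + 2.7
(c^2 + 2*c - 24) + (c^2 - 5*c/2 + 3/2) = 2*c^2 - c/2 - 45/2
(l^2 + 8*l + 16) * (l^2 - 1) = l^4 + 8*l^3 + 15*l^2 - 8*l - 16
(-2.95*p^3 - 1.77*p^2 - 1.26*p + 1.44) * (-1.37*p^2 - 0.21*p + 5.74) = 4.0415*p^5 + 3.0444*p^4 - 14.8351*p^3 - 11.868*p^2 - 7.5348*p + 8.2656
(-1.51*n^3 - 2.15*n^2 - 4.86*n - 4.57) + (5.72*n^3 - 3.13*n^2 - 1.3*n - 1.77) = 4.21*n^3 - 5.28*n^2 - 6.16*n - 6.34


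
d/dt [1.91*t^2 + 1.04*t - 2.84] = 3.82*t + 1.04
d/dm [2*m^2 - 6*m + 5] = 4*m - 6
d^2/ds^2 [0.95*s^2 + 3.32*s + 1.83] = 1.90000000000000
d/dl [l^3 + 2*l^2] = l*(3*l + 4)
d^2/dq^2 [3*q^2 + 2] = 6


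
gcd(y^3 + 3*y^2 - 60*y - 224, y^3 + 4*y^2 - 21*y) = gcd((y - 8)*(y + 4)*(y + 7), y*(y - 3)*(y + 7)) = y + 7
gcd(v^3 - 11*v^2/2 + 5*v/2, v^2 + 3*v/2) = v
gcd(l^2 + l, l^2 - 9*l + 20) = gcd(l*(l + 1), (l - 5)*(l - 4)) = 1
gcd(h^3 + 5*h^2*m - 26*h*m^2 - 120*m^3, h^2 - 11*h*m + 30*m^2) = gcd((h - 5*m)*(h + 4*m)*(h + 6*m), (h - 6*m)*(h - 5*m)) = h - 5*m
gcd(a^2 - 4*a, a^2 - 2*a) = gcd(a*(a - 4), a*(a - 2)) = a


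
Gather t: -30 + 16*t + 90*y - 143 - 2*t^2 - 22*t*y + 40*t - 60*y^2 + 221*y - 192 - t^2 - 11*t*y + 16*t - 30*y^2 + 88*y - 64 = -3*t^2 + t*(72 - 33*y) - 90*y^2 + 399*y - 429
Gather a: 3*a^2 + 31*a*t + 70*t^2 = 3*a^2 + 31*a*t + 70*t^2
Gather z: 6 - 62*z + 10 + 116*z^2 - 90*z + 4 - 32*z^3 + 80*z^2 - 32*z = -32*z^3 + 196*z^2 - 184*z + 20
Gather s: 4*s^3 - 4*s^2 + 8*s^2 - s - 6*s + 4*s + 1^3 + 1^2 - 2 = 4*s^3 + 4*s^2 - 3*s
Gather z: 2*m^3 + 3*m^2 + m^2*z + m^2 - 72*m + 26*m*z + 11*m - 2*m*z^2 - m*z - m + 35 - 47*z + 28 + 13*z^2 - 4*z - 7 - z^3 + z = 2*m^3 + 4*m^2 - 62*m - z^3 + z^2*(13 - 2*m) + z*(m^2 + 25*m - 50) + 56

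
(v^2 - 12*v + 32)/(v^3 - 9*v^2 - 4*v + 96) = 1/(v + 3)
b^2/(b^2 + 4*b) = b/(b + 4)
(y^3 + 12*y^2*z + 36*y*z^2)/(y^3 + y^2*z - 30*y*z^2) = (y + 6*z)/(y - 5*z)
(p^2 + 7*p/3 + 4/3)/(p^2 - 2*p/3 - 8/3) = (p + 1)/(p - 2)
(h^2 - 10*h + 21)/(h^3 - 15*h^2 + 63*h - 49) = (h - 3)/(h^2 - 8*h + 7)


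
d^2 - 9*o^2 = (d - 3*o)*(d + 3*o)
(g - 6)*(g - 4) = g^2 - 10*g + 24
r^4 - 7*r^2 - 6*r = r*(r - 3)*(r + 1)*(r + 2)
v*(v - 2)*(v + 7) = v^3 + 5*v^2 - 14*v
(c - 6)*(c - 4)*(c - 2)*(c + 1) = c^4 - 11*c^3 + 32*c^2 - 4*c - 48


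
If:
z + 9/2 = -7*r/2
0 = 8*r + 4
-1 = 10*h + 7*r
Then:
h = 1/4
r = -1/2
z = -11/4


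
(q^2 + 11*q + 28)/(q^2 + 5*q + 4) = (q + 7)/(q + 1)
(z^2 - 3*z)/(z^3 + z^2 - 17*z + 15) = z/(z^2 + 4*z - 5)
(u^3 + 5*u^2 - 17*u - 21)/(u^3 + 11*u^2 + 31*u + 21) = (u - 3)/(u + 3)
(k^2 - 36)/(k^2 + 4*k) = (k^2 - 36)/(k*(k + 4))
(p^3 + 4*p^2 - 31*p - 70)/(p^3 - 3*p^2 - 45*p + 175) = (p + 2)/(p - 5)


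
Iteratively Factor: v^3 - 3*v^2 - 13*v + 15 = (v + 3)*(v^2 - 6*v + 5) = (v - 1)*(v + 3)*(v - 5)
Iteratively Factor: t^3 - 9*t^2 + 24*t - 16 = (t - 4)*(t^2 - 5*t + 4) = (t - 4)^2*(t - 1)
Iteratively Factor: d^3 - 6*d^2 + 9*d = (d)*(d^2 - 6*d + 9) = d*(d - 3)*(d - 3)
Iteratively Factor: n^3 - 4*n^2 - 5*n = (n - 5)*(n^2 + n) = n*(n - 5)*(n + 1)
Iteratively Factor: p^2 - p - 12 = (p - 4)*(p + 3)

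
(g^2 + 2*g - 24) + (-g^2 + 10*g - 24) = 12*g - 48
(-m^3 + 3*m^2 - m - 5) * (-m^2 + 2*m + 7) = m^5 - 5*m^4 + 24*m^2 - 17*m - 35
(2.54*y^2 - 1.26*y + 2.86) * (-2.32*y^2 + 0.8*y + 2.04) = -5.8928*y^4 + 4.9552*y^3 - 2.4616*y^2 - 0.2824*y + 5.8344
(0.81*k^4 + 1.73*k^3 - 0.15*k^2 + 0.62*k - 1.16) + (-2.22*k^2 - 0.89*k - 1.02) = 0.81*k^4 + 1.73*k^3 - 2.37*k^2 - 0.27*k - 2.18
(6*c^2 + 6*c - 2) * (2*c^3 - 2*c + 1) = 12*c^5 + 12*c^4 - 16*c^3 - 6*c^2 + 10*c - 2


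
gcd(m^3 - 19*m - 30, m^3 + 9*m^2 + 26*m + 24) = m^2 + 5*m + 6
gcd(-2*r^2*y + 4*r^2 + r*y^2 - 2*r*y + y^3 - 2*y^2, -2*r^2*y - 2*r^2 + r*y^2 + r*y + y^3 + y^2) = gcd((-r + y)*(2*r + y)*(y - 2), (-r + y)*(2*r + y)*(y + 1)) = -2*r^2 + r*y + y^2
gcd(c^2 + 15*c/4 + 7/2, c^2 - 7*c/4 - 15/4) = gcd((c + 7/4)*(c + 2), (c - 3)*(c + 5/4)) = 1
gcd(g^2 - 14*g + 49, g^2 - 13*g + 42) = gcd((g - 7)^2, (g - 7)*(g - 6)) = g - 7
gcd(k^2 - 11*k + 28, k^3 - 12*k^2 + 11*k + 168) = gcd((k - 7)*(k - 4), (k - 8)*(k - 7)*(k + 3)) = k - 7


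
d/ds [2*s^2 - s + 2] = 4*s - 1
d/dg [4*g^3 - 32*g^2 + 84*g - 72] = 12*g^2 - 64*g + 84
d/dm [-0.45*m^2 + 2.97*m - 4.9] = 2.97 - 0.9*m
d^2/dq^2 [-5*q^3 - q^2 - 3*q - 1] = -30*q - 2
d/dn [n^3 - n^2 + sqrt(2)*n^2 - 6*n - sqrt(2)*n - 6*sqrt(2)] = 3*n^2 - 2*n + 2*sqrt(2)*n - 6 - sqrt(2)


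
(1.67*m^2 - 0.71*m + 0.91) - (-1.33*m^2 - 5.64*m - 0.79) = 3.0*m^2 + 4.93*m + 1.7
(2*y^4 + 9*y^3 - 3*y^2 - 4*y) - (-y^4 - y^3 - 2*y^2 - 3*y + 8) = 3*y^4 + 10*y^3 - y^2 - y - 8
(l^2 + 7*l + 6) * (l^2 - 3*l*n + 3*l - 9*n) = l^4 - 3*l^3*n + 10*l^3 - 30*l^2*n + 27*l^2 - 81*l*n + 18*l - 54*n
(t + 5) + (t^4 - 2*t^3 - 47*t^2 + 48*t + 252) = t^4 - 2*t^3 - 47*t^2 + 49*t + 257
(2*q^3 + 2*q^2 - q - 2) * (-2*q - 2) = -4*q^4 - 8*q^3 - 2*q^2 + 6*q + 4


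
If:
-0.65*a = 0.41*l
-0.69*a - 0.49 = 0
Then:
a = -0.71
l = 1.13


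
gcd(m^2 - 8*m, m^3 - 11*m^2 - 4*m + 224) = m - 8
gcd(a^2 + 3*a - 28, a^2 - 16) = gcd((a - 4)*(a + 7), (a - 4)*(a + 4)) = a - 4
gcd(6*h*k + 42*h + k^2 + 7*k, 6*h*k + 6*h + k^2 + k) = 6*h + k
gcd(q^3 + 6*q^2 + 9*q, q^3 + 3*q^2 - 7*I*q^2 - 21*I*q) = q^2 + 3*q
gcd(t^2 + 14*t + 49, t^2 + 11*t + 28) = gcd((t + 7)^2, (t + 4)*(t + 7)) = t + 7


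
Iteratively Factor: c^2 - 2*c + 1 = (c - 1)*(c - 1)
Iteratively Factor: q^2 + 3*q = (q)*(q + 3)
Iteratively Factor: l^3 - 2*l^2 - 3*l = (l)*(l^2 - 2*l - 3) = l*(l - 3)*(l + 1)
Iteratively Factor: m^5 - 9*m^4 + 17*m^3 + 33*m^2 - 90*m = (m)*(m^4 - 9*m^3 + 17*m^2 + 33*m - 90) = m*(m - 3)*(m^3 - 6*m^2 - m + 30) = m*(m - 3)^2*(m^2 - 3*m - 10) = m*(m - 3)^2*(m + 2)*(m - 5)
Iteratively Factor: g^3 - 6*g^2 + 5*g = (g)*(g^2 - 6*g + 5) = g*(g - 1)*(g - 5)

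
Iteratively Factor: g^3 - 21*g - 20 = (g + 4)*(g^2 - 4*g - 5) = (g + 1)*(g + 4)*(g - 5)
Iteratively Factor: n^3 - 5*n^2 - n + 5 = (n - 1)*(n^2 - 4*n - 5) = (n - 1)*(n + 1)*(n - 5)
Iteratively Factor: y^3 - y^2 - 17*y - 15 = (y + 1)*(y^2 - 2*y - 15) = (y - 5)*(y + 1)*(y + 3)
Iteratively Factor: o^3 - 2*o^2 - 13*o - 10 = (o + 2)*(o^2 - 4*o - 5) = (o + 1)*(o + 2)*(o - 5)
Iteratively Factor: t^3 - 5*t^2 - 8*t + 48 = (t - 4)*(t^2 - t - 12) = (t - 4)*(t + 3)*(t - 4)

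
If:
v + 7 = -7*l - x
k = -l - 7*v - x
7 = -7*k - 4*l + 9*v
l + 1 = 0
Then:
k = -3/17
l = -1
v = 10/51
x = -10/51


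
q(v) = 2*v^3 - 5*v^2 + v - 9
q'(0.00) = 1.00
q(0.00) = -9.00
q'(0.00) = 1.00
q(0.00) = -9.00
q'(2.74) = 18.65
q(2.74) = -2.66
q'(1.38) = -1.37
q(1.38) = -11.89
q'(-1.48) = 28.94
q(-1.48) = -27.92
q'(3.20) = 30.44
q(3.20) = 8.54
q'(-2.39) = 59.17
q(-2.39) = -67.25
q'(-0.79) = 12.64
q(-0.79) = -13.90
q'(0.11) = -0.03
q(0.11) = -8.95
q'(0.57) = -2.75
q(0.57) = -9.68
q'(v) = 6*v^2 - 10*v + 1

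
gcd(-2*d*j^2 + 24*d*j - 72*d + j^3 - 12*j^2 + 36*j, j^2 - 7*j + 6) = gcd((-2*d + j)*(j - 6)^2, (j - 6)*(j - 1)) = j - 6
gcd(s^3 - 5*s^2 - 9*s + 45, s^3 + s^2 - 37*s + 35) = s - 5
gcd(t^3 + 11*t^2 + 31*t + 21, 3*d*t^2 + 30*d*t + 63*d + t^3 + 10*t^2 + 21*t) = t^2 + 10*t + 21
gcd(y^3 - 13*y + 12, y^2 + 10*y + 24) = y + 4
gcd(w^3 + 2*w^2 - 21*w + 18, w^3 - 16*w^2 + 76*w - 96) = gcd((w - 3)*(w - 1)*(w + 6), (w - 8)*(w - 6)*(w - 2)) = 1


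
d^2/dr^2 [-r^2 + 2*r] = -2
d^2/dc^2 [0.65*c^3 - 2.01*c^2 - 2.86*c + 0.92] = 3.9*c - 4.02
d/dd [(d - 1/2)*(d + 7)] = 2*d + 13/2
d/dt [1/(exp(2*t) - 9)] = -2*exp(2*t)/(exp(2*t) - 9)^2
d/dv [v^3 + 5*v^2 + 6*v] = 3*v^2 + 10*v + 6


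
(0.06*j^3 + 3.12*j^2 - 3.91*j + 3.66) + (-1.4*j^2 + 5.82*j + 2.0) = 0.06*j^3 + 1.72*j^2 + 1.91*j + 5.66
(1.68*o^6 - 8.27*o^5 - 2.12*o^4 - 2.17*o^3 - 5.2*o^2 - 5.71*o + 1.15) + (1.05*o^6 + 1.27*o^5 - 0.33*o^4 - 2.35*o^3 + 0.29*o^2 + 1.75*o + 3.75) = 2.73*o^6 - 7.0*o^5 - 2.45*o^4 - 4.52*o^3 - 4.91*o^2 - 3.96*o + 4.9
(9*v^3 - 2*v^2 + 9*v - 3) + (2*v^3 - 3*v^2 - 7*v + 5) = 11*v^3 - 5*v^2 + 2*v + 2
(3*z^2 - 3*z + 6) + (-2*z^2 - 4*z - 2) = z^2 - 7*z + 4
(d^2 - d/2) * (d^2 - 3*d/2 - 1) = d^4 - 2*d^3 - d^2/4 + d/2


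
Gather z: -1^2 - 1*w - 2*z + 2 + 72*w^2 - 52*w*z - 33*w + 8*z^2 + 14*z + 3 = 72*w^2 - 34*w + 8*z^2 + z*(12 - 52*w) + 4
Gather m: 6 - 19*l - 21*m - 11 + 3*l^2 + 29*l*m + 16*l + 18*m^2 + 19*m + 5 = 3*l^2 - 3*l + 18*m^2 + m*(29*l - 2)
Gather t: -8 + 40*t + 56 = 40*t + 48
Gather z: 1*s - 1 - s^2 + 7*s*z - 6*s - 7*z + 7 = -s^2 - 5*s + z*(7*s - 7) + 6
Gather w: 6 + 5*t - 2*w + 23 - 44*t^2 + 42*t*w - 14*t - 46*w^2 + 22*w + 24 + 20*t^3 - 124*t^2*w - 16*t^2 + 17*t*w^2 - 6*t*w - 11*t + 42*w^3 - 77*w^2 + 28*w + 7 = 20*t^3 - 60*t^2 - 20*t + 42*w^3 + w^2*(17*t - 123) + w*(-124*t^2 + 36*t + 48) + 60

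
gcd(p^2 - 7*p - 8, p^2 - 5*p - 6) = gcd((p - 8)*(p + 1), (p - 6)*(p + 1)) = p + 1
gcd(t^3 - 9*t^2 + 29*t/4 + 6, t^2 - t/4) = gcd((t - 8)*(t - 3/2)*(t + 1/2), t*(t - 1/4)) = 1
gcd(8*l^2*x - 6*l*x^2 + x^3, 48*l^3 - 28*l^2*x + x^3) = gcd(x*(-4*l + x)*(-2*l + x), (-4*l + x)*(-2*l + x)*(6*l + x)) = 8*l^2 - 6*l*x + x^2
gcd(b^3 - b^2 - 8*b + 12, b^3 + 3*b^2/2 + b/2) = 1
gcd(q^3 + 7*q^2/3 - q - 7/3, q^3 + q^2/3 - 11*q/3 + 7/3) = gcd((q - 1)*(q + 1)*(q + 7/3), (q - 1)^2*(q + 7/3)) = q^2 + 4*q/3 - 7/3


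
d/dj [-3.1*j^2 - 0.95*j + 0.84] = -6.2*j - 0.95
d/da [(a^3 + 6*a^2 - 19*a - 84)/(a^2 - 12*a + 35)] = (a^4 - 24*a^3 + 52*a^2 + 588*a - 1673)/(a^4 - 24*a^3 + 214*a^2 - 840*a + 1225)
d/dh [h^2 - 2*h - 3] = 2*h - 2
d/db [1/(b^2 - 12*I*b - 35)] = 2*(-b + 6*I)/(-b^2 + 12*I*b + 35)^2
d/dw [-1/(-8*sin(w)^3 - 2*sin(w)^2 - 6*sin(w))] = (-2*sin(w) + 6*cos(2*w) - 9)*cos(w)/(2*(4*sin(w)^2 + sin(w) + 3)^2*sin(w)^2)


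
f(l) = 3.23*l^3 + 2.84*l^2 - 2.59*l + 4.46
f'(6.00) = 380.33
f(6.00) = 788.84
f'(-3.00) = 67.58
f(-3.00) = -49.42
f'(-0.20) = -3.34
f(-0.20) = 5.07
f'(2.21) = 57.29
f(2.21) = 47.47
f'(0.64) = 5.01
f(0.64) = 4.81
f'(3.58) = 141.94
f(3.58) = 179.79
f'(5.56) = 328.54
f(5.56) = 633.03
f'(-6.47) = 366.29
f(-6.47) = -734.71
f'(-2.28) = 34.83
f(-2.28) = -13.15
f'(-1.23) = 5.08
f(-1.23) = 5.93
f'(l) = 9.69*l^2 + 5.68*l - 2.59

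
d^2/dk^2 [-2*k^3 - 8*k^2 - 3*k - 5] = -12*k - 16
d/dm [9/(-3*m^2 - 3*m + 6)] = 3*(2*m + 1)/(m^2 + m - 2)^2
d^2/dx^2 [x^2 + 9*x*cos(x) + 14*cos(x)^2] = -9*x*cos(x) + 56*sin(x)^2 - 18*sin(x) - 26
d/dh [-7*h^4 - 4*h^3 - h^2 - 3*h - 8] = -28*h^3 - 12*h^2 - 2*h - 3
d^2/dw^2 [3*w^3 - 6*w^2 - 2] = 18*w - 12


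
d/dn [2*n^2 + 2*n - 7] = 4*n + 2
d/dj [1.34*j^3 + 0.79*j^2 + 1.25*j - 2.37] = 4.02*j^2 + 1.58*j + 1.25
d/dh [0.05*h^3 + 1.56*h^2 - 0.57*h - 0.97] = 0.15*h^2 + 3.12*h - 0.57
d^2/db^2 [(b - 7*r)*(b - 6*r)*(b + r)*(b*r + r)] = 2*r*(6*b^2 - 36*b*r + 3*b + 29*r^2 - 12*r)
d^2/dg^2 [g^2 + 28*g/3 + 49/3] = 2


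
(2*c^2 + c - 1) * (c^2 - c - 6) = 2*c^4 - c^3 - 14*c^2 - 5*c + 6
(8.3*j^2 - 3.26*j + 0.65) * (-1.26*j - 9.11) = -10.458*j^3 - 71.5054*j^2 + 28.8796*j - 5.9215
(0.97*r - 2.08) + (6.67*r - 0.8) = 7.64*r - 2.88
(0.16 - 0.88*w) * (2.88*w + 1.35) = -2.5344*w^2 - 0.7272*w + 0.216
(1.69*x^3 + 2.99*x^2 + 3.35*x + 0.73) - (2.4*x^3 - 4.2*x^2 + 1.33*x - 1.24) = -0.71*x^3 + 7.19*x^2 + 2.02*x + 1.97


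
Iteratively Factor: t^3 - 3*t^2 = (t)*(t^2 - 3*t) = t*(t - 3)*(t)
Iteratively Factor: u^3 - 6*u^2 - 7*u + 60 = (u + 3)*(u^2 - 9*u + 20) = (u - 5)*(u + 3)*(u - 4)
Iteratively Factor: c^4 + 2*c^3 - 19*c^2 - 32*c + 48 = (c - 4)*(c^3 + 6*c^2 + 5*c - 12) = (c - 4)*(c - 1)*(c^2 + 7*c + 12) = (c - 4)*(c - 1)*(c + 3)*(c + 4)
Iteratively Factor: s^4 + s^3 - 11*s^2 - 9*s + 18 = (s - 1)*(s^3 + 2*s^2 - 9*s - 18) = (s - 1)*(s + 3)*(s^2 - s - 6) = (s - 1)*(s + 2)*(s + 3)*(s - 3)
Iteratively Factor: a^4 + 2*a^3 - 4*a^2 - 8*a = (a + 2)*(a^3 - 4*a) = (a - 2)*(a + 2)*(a^2 + 2*a) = a*(a - 2)*(a + 2)*(a + 2)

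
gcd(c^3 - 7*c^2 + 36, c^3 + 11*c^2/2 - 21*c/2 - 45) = c - 3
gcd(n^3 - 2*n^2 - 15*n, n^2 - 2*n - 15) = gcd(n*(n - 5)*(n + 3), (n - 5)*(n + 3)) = n^2 - 2*n - 15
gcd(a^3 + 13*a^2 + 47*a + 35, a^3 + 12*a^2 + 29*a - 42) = a + 7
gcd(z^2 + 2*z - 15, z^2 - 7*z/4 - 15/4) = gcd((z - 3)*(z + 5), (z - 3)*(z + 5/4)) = z - 3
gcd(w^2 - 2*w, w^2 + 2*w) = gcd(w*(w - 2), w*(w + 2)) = w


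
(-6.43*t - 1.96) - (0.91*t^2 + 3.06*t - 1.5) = -0.91*t^2 - 9.49*t - 0.46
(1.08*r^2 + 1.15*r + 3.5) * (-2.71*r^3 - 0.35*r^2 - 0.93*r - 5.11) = -2.9268*r^5 - 3.4945*r^4 - 10.8919*r^3 - 7.8133*r^2 - 9.1315*r - 17.885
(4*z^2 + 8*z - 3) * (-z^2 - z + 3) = -4*z^4 - 12*z^3 + 7*z^2 + 27*z - 9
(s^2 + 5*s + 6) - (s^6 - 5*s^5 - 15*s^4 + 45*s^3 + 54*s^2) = -s^6 + 5*s^5 + 15*s^4 - 45*s^3 - 53*s^2 + 5*s + 6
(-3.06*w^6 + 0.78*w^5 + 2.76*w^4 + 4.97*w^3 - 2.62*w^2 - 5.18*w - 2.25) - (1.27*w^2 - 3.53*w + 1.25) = -3.06*w^6 + 0.78*w^5 + 2.76*w^4 + 4.97*w^3 - 3.89*w^2 - 1.65*w - 3.5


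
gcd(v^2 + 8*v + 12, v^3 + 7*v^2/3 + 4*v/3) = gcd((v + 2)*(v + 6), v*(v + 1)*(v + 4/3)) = 1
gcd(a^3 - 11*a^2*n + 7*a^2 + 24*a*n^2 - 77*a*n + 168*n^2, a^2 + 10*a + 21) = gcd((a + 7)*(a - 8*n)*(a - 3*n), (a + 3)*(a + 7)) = a + 7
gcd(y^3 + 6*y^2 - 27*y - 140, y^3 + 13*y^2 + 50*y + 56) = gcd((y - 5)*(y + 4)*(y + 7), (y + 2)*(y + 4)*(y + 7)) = y^2 + 11*y + 28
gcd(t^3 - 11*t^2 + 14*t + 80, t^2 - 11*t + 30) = t - 5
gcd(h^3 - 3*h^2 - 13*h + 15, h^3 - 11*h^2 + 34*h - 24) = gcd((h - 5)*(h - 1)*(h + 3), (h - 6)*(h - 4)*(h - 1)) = h - 1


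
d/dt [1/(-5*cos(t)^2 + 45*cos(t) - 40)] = (9 - 2*cos(t))*sin(t)/(5*(cos(t)^2 - 9*cos(t) + 8)^2)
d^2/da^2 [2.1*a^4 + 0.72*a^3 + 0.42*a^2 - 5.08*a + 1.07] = 25.2*a^2 + 4.32*a + 0.84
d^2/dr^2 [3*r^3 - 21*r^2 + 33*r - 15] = 18*r - 42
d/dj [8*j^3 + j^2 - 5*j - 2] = 24*j^2 + 2*j - 5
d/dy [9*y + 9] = 9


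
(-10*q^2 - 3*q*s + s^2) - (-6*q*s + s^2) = -10*q^2 + 3*q*s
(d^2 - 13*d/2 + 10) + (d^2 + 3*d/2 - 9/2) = 2*d^2 - 5*d + 11/2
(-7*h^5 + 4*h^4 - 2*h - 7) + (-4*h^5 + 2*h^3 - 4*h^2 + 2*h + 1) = -11*h^5 + 4*h^4 + 2*h^3 - 4*h^2 - 6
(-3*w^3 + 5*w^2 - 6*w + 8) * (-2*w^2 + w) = 6*w^5 - 13*w^4 + 17*w^3 - 22*w^2 + 8*w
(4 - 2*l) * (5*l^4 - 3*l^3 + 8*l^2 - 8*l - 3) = -10*l^5 + 26*l^4 - 28*l^3 + 48*l^2 - 26*l - 12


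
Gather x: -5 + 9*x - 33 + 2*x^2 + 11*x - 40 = 2*x^2 + 20*x - 78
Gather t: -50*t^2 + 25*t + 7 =-50*t^2 + 25*t + 7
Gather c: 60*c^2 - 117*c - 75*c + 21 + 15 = 60*c^2 - 192*c + 36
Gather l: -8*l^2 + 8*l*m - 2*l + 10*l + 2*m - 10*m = -8*l^2 + l*(8*m + 8) - 8*m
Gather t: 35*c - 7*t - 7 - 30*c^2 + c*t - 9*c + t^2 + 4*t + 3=-30*c^2 + 26*c + t^2 + t*(c - 3) - 4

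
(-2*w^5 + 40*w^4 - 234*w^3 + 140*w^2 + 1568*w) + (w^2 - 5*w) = -2*w^5 + 40*w^4 - 234*w^3 + 141*w^2 + 1563*w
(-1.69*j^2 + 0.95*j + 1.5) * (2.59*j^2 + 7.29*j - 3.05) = -4.3771*j^4 - 9.8596*j^3 + 15.965*j^2 + 8.0375*j - 4.575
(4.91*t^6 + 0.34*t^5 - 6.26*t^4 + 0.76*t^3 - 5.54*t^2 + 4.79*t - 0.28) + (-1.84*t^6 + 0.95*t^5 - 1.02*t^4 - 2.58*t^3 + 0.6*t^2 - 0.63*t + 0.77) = 3.07*t^6 + 1.29*t^5 - 7.28*t^4 - 1.82*t^3 - 4.94*t^2 + 4.16*t + 0.49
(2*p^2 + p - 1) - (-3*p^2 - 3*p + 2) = 5*p^2 + 4*p - 3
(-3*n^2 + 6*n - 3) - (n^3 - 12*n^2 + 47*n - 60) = -n^3 + 9*n^2 - 41*n + 57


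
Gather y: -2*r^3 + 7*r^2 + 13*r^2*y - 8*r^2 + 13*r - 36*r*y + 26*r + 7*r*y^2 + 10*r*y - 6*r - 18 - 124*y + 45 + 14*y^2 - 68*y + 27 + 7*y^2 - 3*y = -2*r^3 - r^2 + 33*r + y^2*(7*r + 21) + y*(13*r^2 - 26*r - 195) + 54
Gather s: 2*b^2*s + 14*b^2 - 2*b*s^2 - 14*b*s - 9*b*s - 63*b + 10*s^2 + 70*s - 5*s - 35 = 14*b^2 - 63*b + s^2*(10 - 2*b) + s*(2*b^2 - 23*b + 65) - 35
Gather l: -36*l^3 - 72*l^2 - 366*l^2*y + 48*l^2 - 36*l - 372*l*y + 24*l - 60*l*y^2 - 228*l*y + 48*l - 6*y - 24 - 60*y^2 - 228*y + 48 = -36*l^3 + l^2*(-366*y - 24) + l*(-60*y^2 - 600*y + 36) - 60*y^2 - 234*y + 24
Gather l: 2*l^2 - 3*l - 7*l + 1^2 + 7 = 2*l^2 - 10*l + 8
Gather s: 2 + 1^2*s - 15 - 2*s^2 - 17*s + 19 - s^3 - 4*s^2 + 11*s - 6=-s^3 - 6*s^2 - 5*s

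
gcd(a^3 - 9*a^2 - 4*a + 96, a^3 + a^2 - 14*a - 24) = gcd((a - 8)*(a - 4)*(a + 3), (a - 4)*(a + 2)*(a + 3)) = a^2 - a - 12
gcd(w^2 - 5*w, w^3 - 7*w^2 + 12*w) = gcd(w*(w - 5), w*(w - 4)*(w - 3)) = w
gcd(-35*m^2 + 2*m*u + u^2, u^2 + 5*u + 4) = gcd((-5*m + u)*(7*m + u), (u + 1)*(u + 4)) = 1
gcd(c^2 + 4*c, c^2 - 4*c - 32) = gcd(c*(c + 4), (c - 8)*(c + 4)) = c + 4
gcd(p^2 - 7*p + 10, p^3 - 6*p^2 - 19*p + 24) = 1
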